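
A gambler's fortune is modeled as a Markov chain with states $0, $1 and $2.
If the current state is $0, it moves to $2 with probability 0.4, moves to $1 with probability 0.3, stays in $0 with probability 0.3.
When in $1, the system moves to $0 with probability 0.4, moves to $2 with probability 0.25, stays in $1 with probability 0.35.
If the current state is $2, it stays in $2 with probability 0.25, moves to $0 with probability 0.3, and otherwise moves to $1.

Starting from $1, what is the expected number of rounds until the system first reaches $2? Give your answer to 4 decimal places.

3.2836

Let t(s) be the expected number of rounds to first reach $2 from state s, with t($2) = 0. Conditioning on the first round:
t($0) = 1 + 0.3·t($0) + 0.3·t($1)
t($1) = 1 + 0.4·t($0) + 0.35·t($1)
Solving: t($0) = 2.8358, t($1) = 3.2836.
Expected rounds from $1 to $2: 3.2836.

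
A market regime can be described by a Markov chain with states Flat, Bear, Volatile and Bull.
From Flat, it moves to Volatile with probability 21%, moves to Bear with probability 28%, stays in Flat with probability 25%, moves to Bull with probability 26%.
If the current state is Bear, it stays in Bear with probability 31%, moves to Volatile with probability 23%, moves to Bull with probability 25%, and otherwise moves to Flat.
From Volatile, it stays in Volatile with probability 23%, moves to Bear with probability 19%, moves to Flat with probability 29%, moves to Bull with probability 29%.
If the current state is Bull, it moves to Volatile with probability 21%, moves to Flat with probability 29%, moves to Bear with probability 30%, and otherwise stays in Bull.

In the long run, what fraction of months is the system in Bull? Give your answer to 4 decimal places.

Let the stationary distribution be π with π = πP and π_1 + π_2 + π_3 + π_4 = 1.
π_1 = 0.25·π_1 + 0.21·π_2 + 0.29·π_3 + 0.29·π_4
π_2 = 0.28·π_1 + 0.31·π_2 + 0.19·π_3 + 0.3·π_4
π_3 = 0.21·π_1 + 0.23·π_2 + 0.23·π_3 + 0.21·π_4
Solving with the normalization constraint gives π = (0.2578, 0.2734, 0.2199, 0.2489).
So the stationary probability of Bull is 0.2489.

0.2489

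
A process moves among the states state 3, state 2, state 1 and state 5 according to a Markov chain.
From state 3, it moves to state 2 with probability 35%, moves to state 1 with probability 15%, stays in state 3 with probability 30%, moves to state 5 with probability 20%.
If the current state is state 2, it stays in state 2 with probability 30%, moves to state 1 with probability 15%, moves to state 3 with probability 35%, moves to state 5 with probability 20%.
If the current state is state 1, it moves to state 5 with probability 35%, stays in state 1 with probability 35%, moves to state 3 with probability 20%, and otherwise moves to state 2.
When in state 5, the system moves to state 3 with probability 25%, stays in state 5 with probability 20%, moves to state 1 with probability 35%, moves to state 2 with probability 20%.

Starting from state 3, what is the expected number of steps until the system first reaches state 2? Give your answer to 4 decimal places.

Let t(s) be the expected number of steps to first reach state 2 from state s, with t(state 2) = 0. Conditioning on the first step:
t(state 3) = 1 + 0.3·t(state 3) + 0.15·t(state 1) + 0.2·t(state 5)
t(state 1) = 1 + 0.2·t(state 3) + 0.35·t(state 1) + 0.35·t(state 5)
t(state 5) = 1 + 0.25·t(state 3) + 0.35·t(state 1) + 0.2·t(state 5)
Solving: t(state 3) = 3.9563, t(state 1) = 5.3565, t(state 5) = 4.8298.
Expected steps from state 3 to state 2: 3.9563.

3.9563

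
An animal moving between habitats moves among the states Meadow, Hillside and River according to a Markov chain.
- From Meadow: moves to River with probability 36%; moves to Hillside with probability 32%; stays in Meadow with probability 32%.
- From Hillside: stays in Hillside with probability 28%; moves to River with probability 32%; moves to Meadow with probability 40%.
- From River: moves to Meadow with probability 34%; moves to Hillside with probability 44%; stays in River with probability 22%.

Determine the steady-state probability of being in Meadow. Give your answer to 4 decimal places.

0.3535

Let the stationary distribution be π with π = πP and π_1 + π_2 + π_3 = 1.
π_1 = 0.32·π_1 + 0.4·π_2 + 0.34·π_3
π_2 = 0.32·π_1 + 0.28·π_2 + 0.44·π_3
Solving with the normalization constraint gives π = (0.3535, 0.3427, 0.3038).
So the stationary probability of Meadow is 0.3535.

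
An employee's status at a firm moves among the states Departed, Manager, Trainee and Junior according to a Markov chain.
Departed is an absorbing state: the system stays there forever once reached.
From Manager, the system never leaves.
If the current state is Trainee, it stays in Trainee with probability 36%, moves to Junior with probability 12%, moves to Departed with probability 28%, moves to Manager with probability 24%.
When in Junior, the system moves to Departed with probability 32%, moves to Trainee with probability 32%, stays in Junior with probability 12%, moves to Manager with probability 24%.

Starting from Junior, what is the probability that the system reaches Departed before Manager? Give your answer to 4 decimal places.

Let h(s) be the probability of absorption at Departed starting from transient state s. Then h(Departed) = 1 and h(Manager) = 0. By first-step analysis:
h(Trainee) = 0.28·1 + 0.24·0 + 0.36·h(Trainee) + 0.12·h(Junior)
h(Junior) = 0.32·1 + 0.24·0 + 0.32·h(Trainee) + 0.12·h(Junior)
Solving: h(Trainee) = 0.5427, h(Junior) = 0.5610.
Starting from Junior, the probability is 0.5610.

0.5610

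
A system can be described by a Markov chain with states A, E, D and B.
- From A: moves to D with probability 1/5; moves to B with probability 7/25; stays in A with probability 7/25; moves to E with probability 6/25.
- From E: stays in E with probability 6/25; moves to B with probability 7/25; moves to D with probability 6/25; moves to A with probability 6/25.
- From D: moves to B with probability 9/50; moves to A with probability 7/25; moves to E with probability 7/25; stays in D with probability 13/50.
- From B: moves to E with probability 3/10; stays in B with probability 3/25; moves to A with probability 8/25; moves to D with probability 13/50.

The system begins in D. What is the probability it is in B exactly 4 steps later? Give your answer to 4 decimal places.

Propagate the distribution vector 4 steps from D.
After 0 steps: (0.0000, 0.0000, 1.0000, 0.0000)
After 1 step: (0.2800, 0.2800, 0.2600, 0.1800)
After 2 steps: (0.2760, 0.2612, 0.2376, 0.2252)
After 3 steps: (0.2786, 0.2630, 0.2382, 0.2202)
After 4 steps: (0.2783, 0.2627, 0.2380, 0.2209)
P(in B after 4 steps) = 0.2209

0.2209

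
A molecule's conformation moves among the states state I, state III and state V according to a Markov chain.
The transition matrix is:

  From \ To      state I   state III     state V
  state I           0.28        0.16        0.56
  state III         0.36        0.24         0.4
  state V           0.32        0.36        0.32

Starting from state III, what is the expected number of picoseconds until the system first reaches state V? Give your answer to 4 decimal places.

Let t(s) be the expected number of picoseconds to first reach state V from state s, with t(state V) = 0. Conditioning on the first picosecond:
t(state I) = 1 + 0.28·t(state I) + 0.16·t(state III)
t(state III) = 1 + 0.36·t(state I) + 0.24·t(state III)
Solving: t(state I) = 1.8791, t(state III) = 2.2059.
Expected picoseconds from state III to state V: 2.2059.

2.2059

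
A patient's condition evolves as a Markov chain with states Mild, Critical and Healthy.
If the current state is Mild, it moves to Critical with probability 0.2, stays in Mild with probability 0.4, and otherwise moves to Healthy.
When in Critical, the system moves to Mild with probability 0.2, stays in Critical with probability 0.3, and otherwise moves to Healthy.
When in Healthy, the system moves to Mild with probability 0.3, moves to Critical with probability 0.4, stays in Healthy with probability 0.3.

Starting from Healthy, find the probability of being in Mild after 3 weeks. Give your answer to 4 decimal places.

0.2990

Propagate the distribution vector 3 weeks from Healthy.
After 0 weeks: (0.0000, 0.0000, 1.0000)
After 1 week: (0.3000, 0.4000, 0.3000)
After 2 weeks: (0.2900, 0.3000, 0.4100)
After 3 weeks: (0.2990, 0.3120, 0.3890)
P(in Mild after 3 weeks) = 0.2990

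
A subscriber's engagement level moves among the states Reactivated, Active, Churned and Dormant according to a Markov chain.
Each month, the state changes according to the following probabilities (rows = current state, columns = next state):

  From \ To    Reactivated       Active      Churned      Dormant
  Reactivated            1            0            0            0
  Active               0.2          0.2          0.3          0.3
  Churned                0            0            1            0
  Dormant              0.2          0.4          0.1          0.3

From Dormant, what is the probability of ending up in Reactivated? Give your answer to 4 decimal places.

Let h(s) be the probability of absorption at Reactivated starting from transient state s. Then h(Reactivated) = 1 and h(Churned) = 0. By first-step analysis:
h(Active) = 0.2·1 + 0.2·h(Active) + 0.3·0 + 0.3·h(Dormant)
h(Dormant) = 0.2·1 + 0.4·h(Active) + 0.1·0 + 0.3·h(Dormant)
Solving: h(Active) = 0.4545, h(Dormant) = 0.5455.
Starting from Dormant, the probability is 0.5455.

0.5455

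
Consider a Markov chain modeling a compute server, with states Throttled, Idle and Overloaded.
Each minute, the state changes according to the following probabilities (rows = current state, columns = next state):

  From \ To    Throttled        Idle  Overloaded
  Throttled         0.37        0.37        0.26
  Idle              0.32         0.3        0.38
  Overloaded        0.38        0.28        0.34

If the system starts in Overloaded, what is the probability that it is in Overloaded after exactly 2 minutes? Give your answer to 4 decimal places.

Sum over the intermediate state after 1 minute:
P = P(Overloaded→Throttled)·P(Throttled→Overloaded) + P(Overloaded→Idle)·P(Idle→Overloaded) + P(Overloaded→Overloaded)·P(Overloaded→Overloaded)
  = 0.38×0.26 + 0.28×0.38 + 0.34×0.34
  = 0.0988 + 0.1064 + 0.1156 = 0.3208

0.3208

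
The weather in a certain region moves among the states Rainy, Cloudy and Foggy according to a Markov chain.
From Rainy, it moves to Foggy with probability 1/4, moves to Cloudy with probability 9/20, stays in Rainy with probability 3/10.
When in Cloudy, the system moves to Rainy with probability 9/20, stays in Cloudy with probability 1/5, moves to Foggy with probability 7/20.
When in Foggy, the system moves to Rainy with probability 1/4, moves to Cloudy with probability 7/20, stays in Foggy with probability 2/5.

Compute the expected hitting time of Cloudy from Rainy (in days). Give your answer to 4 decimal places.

Let t(s) be the expected number of days to first reach Cloudy from state s, with t(Cloudy) = 0. Conditioning on the first day:
t(Rainy) = 1 + 0.3·t(Rainy) + 0.25·t(Foggy)
t(Foggy) = 1 + 0.25·t(Rainy) + 0.4·t(Foggy)
Solving: t(Rainy) = 2.3776, t(Foggy) = 2.6573.
Expected days from Rainy to Cloudy: 2.3776.

2.3776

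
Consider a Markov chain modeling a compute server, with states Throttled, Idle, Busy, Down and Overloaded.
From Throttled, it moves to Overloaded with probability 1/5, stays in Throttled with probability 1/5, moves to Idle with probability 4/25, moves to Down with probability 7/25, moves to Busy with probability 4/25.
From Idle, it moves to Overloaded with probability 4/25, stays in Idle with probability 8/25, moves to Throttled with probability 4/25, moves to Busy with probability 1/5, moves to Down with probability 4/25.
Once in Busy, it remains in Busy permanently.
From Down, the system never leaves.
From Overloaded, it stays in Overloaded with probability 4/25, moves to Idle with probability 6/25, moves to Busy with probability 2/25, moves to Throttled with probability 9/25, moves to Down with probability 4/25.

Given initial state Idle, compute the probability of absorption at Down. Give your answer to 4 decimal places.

Let h(s) be the probability of absorption at Down starting from transient state s. Then h(Down) = 1 and h(Busy) = 0. By first-step analysis:
h(Throttled) = 0.2·h(Throttled) + 0.16·h(Idle) + 0.16·0 + 0.28·1 + 0.2·h(Overloaded)
h(Idle) = 0.16·h(Throttled) + 0.32·h(Idle) + 0.2·0 + 0.16·1 + 0.16·h(Overloaded)
h(Overloaded) = 0.36·h(Throttled) + 0.24·h(Idle) + 0.08·0 + 0.16·1 + 0.16·h(Overloaded)
Solving: h(Throttled) = 0.6026, h(Idle) = 0.5175, h(Overloaded) = 0.5966.
Starting from Idle, the probability is 0.5175.

0.5175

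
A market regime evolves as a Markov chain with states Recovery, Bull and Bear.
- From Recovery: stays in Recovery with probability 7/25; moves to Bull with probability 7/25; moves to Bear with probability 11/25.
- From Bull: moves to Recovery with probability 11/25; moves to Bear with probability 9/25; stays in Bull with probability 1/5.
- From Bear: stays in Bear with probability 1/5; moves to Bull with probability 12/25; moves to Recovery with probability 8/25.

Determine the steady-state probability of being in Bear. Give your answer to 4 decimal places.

Let the stationary distribution be π with π = πP and π_1 + π_2 + π_3 = 1.
π_1 = 0.28·π_1 + 0.44·π_2 + 0.32·π_3
π_2 = 0.28·π_1 + 0.2·π_2 + 0.48·π_3
Solving with the normalization constraint gives π = (0.3447, 0.3211, 0.3341).
So the stationary probability of Bear is 0.3341.

0.3341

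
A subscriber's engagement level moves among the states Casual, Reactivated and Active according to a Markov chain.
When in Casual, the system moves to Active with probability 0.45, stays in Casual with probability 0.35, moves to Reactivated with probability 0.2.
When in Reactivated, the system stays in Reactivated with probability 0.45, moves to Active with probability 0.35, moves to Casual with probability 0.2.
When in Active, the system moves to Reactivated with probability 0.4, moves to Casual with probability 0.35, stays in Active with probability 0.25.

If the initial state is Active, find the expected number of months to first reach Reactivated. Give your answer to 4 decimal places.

3.0303

Let t(s) be the expected number of months to first reach Reactivated from state s, with t(Reactivated) = 0. Conditioning on the first month:
t(Casual) = 1 + 0.35·t(Casual) + 0.45·t(Active)
t(Active) = 1 + 0.35·t(Casual) + 0.25·t(Active)
Solving: t(Casual) = 3.6364, t(Active) = 3.0303.
Expected months from Active to Reactivated: 3.0303.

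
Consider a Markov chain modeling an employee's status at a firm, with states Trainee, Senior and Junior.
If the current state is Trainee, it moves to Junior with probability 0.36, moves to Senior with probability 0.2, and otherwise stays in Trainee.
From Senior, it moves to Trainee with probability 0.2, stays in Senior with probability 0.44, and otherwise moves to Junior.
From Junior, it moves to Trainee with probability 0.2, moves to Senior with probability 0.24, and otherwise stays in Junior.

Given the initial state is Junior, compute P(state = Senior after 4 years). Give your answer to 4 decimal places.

0.2868

Propagate the distribution vector 4 years from Junior.
After 0 years: (0.0000, 0.0000, 1.0000)
After 1 year: (0.2000, 0.2400, 0.5600)
After 2 years: (0.2480, 0.2800, 0.4720)
After 3 years: (0.2595, 0.2861, 0.4544)
After 4 years: (0.2623, 0.2868, 0.4509)
P(in Senior after 4 years) = 0.2868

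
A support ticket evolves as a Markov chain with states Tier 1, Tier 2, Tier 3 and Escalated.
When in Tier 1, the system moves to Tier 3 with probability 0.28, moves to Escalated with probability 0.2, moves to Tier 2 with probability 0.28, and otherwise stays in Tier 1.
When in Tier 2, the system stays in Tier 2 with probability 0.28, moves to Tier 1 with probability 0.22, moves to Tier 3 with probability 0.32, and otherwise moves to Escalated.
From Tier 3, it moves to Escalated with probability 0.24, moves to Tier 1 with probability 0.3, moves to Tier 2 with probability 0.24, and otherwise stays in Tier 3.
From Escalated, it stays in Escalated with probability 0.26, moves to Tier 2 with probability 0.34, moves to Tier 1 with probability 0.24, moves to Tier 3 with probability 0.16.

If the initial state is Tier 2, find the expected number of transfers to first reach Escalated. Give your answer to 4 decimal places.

Let t(s) be the expected number of transfers to first reach Escalated from state s, with t(Escalated) = 0. Conditioning on the first transfer:
t(Tier 1) = 1 + 0.24·t(Tier 1) + 0.28·t(Tier 2) + 0.28·t(Tier 3)
t(Tier 2) = 1 + 0.22·t(Tier 1) + 0.28·t(Tier 2) + 0.32·t(Tier 3)
t(Tier 3) = 1 + 0.3·t(Tier 1) + 0.24·t(Tier 2) + 0.22·t(Tier 3)
Solving: t(Tier 1) = 4.8640, t(Tier 2) = 4.9538, t(Tier 3) = 4.6771.
Expected transfers from Tier 2 to Escalated: 4.9538.

4.9538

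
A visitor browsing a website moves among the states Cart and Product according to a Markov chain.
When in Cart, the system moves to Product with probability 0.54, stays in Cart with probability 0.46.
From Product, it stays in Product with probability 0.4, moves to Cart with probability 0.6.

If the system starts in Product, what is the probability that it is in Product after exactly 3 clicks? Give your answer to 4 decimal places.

Propagate the distribution vector 3 clicks from Product.
After 0 clicks: (0.0000, 1.0000)
After 1 click: (0.6000, 0.4000)
After 2 clicks: (0.5160, 0.4840)
After 3 clicks: (0.5278, 0.4722)
P(in Product after 3 clicks) = 0.4722

0.4722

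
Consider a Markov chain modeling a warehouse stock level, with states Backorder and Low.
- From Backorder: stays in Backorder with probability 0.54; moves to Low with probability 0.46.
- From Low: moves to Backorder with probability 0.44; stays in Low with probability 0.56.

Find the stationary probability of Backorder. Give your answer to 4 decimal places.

0.4889

Let the stationary distribution be π with π = πP and π_1 + π_2 = 1.
π_1 = 0.54·π_1 + 0.44·π_2
Solving with the normalization constraint gives π = (0.4889, 0.5111).
So the stationary probability of Backorder is 0.4889.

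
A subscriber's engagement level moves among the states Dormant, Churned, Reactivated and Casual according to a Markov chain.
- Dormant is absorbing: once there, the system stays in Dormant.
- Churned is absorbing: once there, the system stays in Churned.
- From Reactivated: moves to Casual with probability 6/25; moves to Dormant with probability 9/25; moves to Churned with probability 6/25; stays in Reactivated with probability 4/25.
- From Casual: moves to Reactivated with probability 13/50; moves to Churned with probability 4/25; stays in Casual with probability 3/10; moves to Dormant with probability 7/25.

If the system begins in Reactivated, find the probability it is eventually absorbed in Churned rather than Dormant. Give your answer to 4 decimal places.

Let h(s) be the probability of absorption at Churned starting from transient state s. Then h(Churned) = 1 and h(Dormant) = 0. By first-step analysis:
h(Reactivated) = 0.36·0 + 0.24·1 + 0.16·h(Reactivated) + 0.24·h(Casual)
h(Casual) = 0.28·0 + 0.16·1 + 0.26·h(Reactivated) + 0.3·h(Casual)
Solving: h(Reactivated) = 0.3927, h(Casual) = 0.3744.
Starting from Reactivated, the probability is 0.3927.

0.3927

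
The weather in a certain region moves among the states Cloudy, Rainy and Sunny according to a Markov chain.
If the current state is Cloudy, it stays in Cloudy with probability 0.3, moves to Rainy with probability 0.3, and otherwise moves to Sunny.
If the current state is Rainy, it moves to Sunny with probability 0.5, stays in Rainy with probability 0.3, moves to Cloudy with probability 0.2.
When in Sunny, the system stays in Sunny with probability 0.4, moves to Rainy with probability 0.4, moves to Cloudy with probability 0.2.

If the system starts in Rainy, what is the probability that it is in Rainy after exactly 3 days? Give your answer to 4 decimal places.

0.3430

Propagate the distribution vector 3 days from Rainy.
After 0 days: (0.0000, 1.0000, 0.0000)
After 1 day: (0.2000, 0.3000, 0.5000)
After 2 days: (0.2200, 0.3500, 0.4300)
After 3 days: (0.2220, 0.3430, 0.4350)
P(in Rainy after 3 days) = 0.3430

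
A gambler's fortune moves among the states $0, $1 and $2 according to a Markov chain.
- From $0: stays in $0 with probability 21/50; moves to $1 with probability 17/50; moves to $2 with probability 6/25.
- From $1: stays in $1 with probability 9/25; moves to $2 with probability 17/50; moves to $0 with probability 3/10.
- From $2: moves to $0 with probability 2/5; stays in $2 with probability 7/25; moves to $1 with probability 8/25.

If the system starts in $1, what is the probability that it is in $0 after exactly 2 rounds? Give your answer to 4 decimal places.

0.3700

Sum over the intermediate state after 1 round:
P = P($1→$0)·P($0→$0) + P($1→$1)·P($1→$0) + P($1→$2)·P($2→$0)
  = 0.3×0.42 + 0.36×0.3 + 0.34×0.4
  = 0.1260 + 0.1080 + 0.1360 = 0.3700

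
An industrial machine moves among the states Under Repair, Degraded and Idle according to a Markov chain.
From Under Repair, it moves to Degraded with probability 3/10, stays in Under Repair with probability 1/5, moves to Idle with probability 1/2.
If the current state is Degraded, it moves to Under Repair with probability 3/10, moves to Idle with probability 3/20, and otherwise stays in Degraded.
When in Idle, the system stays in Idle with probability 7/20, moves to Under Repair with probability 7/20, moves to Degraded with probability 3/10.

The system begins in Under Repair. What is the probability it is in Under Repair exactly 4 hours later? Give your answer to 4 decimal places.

Propagate the distribution vector 4 hours from Under Repair.
After 0 hours: (1.0000, 0.0000, 0.0000)
After 1 hour: (0.2000, 0.3000, 0.5000)
After 2 hours: (0.3050, 0.3750, 0.3200)
After 3 hours: (0.2855, 0.3938, 0.3208)
After 4 hours: (0.2875, 0.3984, 0.3141)
P(in Under Repair after 4 hours) = 0.2875

0.2875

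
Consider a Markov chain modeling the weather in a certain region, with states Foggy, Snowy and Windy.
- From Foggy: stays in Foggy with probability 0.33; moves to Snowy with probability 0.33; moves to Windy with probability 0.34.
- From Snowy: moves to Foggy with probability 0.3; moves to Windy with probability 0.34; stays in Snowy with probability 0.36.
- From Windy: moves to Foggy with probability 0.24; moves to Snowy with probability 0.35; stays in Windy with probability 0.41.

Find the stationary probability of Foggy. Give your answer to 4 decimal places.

Let the stationary distribution be π with π = πP and π_1 + π_2 + π_3 = 1.
π_1 = 0.33·π_1 + 0.3·π_2 + 0.24·π_3
π_2 = 0.33·π_1 + 0.36·π_2 + 0.35·π_3
Solving with the normalization constraint gives π = (0.2867, 0.3477, 0.3656).
So the stationary probability of Foggy is 0.2867.

0.2867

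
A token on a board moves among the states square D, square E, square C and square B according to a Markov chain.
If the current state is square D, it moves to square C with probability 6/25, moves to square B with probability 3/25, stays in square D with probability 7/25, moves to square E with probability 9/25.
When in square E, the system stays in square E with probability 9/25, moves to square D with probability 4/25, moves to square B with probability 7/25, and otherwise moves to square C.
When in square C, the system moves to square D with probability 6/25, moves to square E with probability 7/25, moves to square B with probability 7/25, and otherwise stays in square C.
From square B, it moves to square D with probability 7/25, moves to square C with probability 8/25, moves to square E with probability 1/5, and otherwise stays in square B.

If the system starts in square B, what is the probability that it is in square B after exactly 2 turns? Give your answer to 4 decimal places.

0.2192

Propagate the distribution vector 2 turns from square B.
After 0 turns: (0.0000, 0.0000, 0.0000, 1.0000)
After 1 turn: (0.2800, 0.2000, 0.3200, 0.2000)
After 2 turns: (0.2432, 0.3024, 0.2352, 0.2192)
P(in square B after 2 turns) = 0.2192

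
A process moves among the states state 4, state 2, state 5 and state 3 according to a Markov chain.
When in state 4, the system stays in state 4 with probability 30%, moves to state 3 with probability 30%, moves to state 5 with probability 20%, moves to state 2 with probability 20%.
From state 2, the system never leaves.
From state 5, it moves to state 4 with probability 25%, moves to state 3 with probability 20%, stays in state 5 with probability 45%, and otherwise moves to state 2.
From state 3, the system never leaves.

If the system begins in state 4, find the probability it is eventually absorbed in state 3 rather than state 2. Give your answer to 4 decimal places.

0.6119

Let h(s) be the probability of absorption at state 3 starting from transient state s. Then h(state 3) = 1 and h(state 2) = 0. By first-step analysis:
h(state 4) = 0.3·h(state 4) + 0.2·0 + 0.2·h(state 5) + 0.3·1
h(state 5) = 0.25·h(state 4) + 0.1·0 + 0.45·h(state 5) + 0.2·1
Solving: h(state 4) = 0.6119, h(state 5) = 0.6418.
Starting from state 4, the probability is 0.6119.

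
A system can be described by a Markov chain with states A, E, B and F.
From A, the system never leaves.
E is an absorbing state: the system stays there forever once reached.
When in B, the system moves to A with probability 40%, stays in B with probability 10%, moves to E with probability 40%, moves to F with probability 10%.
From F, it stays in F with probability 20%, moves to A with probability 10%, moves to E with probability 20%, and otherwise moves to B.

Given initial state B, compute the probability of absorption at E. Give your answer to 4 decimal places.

0.5075

Let h(s) be the probability of absorption at E starting from transient state s. Then h(E) = 1 and h(A) = 0. By first-step analysis:
h(B) = 0.4·0 + 0.4·1 + 0.1·h(B) + 0.1·h(F)
h(F) = 0.1·0 + 0.2·1 + 0.5·h(B) + 0.2·h(F)
Solving: h(B) = 0.5075, h(F) = 0.5672.
Starting from B, the probability is 0.5075.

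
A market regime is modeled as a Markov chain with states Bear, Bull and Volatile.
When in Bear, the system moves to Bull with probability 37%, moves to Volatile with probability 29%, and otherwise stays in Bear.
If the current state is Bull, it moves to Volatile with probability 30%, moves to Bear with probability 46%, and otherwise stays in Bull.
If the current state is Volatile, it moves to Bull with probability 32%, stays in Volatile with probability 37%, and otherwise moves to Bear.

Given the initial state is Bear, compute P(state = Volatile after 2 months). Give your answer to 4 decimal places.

0.3169

Sum over the intermediate state after 1 month:
P = P(Bear→Bear)·P(Bear→Volatile) + P(Bear→Bull)·P(Bull→Volatile) + P(Bear→Volatile)·P(Volatile→Volatile)
  = 0.34×0.29 + 0.37×0.3 + 0.29×0.37
  = 0.0986 + 0.1110 + 0.1073 = 0.3169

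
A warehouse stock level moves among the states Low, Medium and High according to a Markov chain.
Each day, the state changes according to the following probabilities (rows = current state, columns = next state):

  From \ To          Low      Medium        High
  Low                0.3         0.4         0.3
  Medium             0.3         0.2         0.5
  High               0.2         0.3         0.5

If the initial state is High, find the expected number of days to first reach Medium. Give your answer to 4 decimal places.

Let t(s) be the expected number of days to first reach Medium from state s, with t(Medium) = 0. Conditioning on the first day:
t(Low) = 1 + 0.3·t(Low) + 0.3·t(High)
t(High) = 1 + 0.2·t(Low) + 0.5·t(High)
Solving: t(Low) = 2.7586, t(High) = 3.1034.
Expected days from High to Medium: 3.1034.

3.1034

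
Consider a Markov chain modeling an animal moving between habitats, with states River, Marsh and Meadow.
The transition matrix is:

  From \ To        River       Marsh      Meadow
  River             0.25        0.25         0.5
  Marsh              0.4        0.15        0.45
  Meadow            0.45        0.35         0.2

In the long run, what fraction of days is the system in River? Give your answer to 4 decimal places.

Let the stationary distribution be π with π = πP and π_1 + π_2 + π_3 = 1.
π_1 = 0.25·π_1 + 0.4·π_2 + 0.45·π_3
π_2 = 0.25·π_1 + 0.15·π_2 + 0.35·π_3
Solving with the normalization constraint gives π = (0.3641, 0.2613, 0.3746).
So the stationary probability of River is 0.3641.

0.3641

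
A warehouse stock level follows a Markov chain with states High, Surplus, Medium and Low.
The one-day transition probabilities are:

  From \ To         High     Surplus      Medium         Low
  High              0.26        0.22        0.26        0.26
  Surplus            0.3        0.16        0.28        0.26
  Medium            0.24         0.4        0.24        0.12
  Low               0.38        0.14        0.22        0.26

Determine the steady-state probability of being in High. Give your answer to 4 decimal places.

Let the stationary distribution be π with π = πP and π_1 + π_2 + π_3 + π_4 = 1.
π_1 = 0.26·π_1 + 0.3·π_2 + 0.24·π_3 + 0.38·π_4
π_2 = 0.22·π_1 + 0.16·π_2 + 0.4·π_3 + 0.14·π_4
π_3 = 0.26·π_1 + 0.28·π_2 + 0.24·π_3 + 0.22·π_4
Solving with the normalization constraint gives π = (0.2913, 0.2331, 0.2507, 0.2249).
So the stationary probability of High is 0.2913.

0.2913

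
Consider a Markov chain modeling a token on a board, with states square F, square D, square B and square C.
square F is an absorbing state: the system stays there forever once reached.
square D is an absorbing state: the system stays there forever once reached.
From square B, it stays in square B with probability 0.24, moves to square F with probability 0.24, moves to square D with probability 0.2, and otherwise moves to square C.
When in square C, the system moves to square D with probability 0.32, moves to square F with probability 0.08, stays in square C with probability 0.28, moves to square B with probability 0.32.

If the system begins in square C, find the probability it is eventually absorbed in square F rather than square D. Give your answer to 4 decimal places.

Let h(s) be the probability of absorption at square F starting from transient state s. Then h(square F) = 1 and h(square D) = 0. By first-step analysis:
h(square B) = 0.24·1 + 0.2·0 + 0.24·h(square B) + 0.32·h(square C)
h(square C) = 0.08·1 + 0.32·0 + 0.32·h(square B) + 0.28·h(square C)
Solving: h(square B) = 0.4460, h(square C) = 0.3094.
Starting from square C, the probability is 0.3094.

0.3094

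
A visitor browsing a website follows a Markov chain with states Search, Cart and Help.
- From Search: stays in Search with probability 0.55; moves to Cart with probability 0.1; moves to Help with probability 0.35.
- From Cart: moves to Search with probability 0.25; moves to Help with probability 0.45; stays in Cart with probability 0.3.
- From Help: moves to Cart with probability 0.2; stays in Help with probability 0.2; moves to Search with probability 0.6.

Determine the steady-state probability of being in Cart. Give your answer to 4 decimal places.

Let the stationary distribution be π with π = πP and π_1 + π_2 + π_3 = 1.
π_1 = 0.55·π_1 + 0.25·π_2 + 0.6·π_3
π_2 = 0.1·π_1 + 0.3·π_2 + 0.2·π_3
Solving with the normalization constraint gives π = (0.5165, 0.1648, 0.3187).
So the stationary probability of Cart is 0.1648.

0.1648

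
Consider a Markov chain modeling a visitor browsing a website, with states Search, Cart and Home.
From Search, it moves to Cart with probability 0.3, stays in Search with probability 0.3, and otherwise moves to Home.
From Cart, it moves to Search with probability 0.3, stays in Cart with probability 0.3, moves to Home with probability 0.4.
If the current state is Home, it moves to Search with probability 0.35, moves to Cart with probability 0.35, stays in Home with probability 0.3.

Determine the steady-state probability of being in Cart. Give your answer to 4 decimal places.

0.3182

Let the stationary distribution be π with π = πP and π_1 + π_2 + π_3 = 1.
π_1 = 0.3·π_1 + 0.3·π_2 + 0.35·π_3
π_2 = 0.3·π_1 + 0.3·π_2 + 0.35·π_3
Solving with the normalization constraint gives π = (0.3182, 0.3182, 0.3636).
So the stationary probability of Cart is 0.3182.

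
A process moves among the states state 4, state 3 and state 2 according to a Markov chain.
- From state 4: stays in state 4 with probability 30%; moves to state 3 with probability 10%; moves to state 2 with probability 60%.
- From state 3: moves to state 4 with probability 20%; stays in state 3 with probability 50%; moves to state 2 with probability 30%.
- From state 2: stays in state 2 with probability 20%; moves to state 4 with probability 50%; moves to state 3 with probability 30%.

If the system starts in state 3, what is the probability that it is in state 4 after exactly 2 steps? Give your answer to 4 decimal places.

Sum over the intermediate state after 1 step:
P = P(state 3→state 4)·P(state 4→state 4) + P(state 3→state 3)·P(state 3→state 4) + P(state 3→state 2)·P(state 2→state 4)
  = 0.2×0.3 + 0.5×0.2 + 0.3×0.5
  = 0.0600 + 0.1000 + 0.1500 = 0.3100

0.3100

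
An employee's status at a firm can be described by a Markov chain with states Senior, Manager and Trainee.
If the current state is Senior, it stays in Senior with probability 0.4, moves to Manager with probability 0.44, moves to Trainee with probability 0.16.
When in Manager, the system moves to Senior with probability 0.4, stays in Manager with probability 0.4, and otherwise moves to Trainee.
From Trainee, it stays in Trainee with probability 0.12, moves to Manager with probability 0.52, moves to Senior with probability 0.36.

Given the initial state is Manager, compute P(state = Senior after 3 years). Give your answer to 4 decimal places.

Propagate the distribution vector 3 years from Manager.
After 0 years: (0.0000, 1.0000, 0.0000)
After 1 year: (0.4000, 0.4000, 0.2000)
After 2 years: (0.3920, 0.4400, 0.1680)
After 3 years: (0.3933, 0.4358, 0.1709)
P(in Senior after 3 years) = 0.3933

0.3933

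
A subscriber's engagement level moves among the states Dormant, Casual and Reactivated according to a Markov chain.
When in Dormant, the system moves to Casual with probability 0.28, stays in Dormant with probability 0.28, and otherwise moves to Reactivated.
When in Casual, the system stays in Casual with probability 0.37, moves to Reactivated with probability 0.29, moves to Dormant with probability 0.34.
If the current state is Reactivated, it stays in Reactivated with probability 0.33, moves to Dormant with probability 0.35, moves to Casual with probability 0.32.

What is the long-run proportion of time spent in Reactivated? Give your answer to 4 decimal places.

Let the stationary distribution be π with π = πP and π_1 + π_2 + π_3 = 1.
π_1 = 0.28·π_1 + 0.34·π_2 + 0.35·π_3
π_2 = 0.28·π_1 + 0.37·π_2 + 0.32·π_3
Solving with the normalization constraint gives π = (0.3241, 0.3232, 0.3527).
So the stationary probability of Reactivated is 0.3527.

0.3527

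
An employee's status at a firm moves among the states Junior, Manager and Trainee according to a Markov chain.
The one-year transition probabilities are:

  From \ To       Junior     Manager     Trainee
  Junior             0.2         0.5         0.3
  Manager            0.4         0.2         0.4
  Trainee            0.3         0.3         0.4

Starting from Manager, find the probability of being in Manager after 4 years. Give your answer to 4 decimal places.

0.3296

Propagate the distribution vector 4 years from Manager.
After 0 years: (0.0000, 1.0000, 0.0000)
After 1 year: (0.4000, 0.2000, 0.4000)
After 2 years: (0.2800, 0.3600, 0.3600)
After 3 years: (0.3080, 0.3200, 0.3720)
After 4 years: (0.3012, 0.3296, 0.3692)
P(in Manager after 4 years) = 0.3296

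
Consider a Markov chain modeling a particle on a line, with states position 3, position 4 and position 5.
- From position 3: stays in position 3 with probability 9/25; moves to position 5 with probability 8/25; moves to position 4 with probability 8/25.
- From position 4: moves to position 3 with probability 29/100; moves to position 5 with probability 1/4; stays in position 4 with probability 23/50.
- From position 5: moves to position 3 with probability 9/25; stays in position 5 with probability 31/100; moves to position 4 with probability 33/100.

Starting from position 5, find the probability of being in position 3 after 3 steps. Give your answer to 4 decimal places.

Propagate the distribution vector 3 steps from position 5.
After 0 steps: (0.0000, 0.0000, 1.0000)
After 1 step: (0.3600, 0.3300, 0.3100)
After 2 steps: (0.3369, 0.3693, 0.2938)
After 3 steps: (0.3341, 0.3746, 0.2912)
P(in position 3 after 3 steps) = 0.3341

0.3341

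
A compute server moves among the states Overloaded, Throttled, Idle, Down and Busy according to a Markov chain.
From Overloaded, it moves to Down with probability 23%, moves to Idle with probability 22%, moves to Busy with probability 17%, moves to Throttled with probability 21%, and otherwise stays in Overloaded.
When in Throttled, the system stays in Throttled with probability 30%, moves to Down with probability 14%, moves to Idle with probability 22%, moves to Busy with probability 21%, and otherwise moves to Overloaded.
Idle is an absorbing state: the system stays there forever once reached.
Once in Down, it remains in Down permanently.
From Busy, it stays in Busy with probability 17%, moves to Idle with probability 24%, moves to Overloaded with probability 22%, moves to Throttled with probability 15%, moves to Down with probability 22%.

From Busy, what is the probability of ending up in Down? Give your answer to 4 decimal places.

Let h(s) be the probability of absorption at Down starting from transient state s. Then h(Down) = 1 and h(Idle) = 0. By first-step analysis:
h(Overloaded) = 0.17·h(Overloaded) + 0.21·h(Throttled) + 0.22·0 + 0.23·1 + 0.17·h(Busy)
h(Throttled) = 0.13·h(Overloaded) + 0.3·h(Throttled) + 0.22·0 + 0.14·1 + 0.21·h(Busy)
h(Busy) = 0.22·h(Overloaded) + 0.15·h(Throttled) + 0.24·0 + 0.22·1 + 0.17·h(Busy)
Solving: h(Overloaded) = 0.4826, h(Throttled) = 0.4309, h(Busy) = 0.4708.
Starting from Busy, the probability is 0.4708.

0.4708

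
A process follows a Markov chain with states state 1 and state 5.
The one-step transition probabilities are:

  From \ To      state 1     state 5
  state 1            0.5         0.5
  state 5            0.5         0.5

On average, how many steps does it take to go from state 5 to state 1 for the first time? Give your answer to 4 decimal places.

Let t(s) be the expected number of steps to first reach state 1 from state s, with t(state 1) = 0. Conditioning on the first step:
t(state 5) = 1 + 0.5·t(state 5)
Solving: t(state 5) = 2.0000.
Expected steps from state 5 to state 1: 2.0000.

2.0000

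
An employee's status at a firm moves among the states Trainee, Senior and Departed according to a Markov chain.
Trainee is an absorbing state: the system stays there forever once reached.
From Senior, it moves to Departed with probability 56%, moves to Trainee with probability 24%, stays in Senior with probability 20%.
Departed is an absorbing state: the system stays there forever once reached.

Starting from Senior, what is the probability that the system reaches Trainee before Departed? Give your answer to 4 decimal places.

Let h(s) be the probability of absorption at Trainee starting from transient state s. Then h(Trainee) = 1 and h(Departed) = 0. By first-step analysis:
h(Senior) = 0.24·1 + 0.2·h(Senior) + 0.56·0
Solving: h(Senior) = 0.3000.
Starting from Senior, the probability is 0.3000.

0.3000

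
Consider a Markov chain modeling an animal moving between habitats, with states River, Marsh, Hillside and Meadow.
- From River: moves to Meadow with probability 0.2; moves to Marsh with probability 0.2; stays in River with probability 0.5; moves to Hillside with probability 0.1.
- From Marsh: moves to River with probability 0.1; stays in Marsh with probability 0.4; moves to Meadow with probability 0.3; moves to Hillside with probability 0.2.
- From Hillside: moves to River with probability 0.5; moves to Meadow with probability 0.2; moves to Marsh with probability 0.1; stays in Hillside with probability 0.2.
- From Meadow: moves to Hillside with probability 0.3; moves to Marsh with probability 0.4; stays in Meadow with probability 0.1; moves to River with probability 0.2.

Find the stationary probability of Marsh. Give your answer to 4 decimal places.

Let the stationary distribution be π with π = πP and π_1 + π_2 + π_3 + π_4 = 1.
π_1 = 0.5·π_1 + 0.1·π_2 + 0.5·π_3 + 0.2·π_4
π_2 = 0.2·π_1 + 0.4·π_2 + 0.1·π_3 + 0.4·π_4
π_3 = 0.1·π_1 + 0.2·π_2 + 0.2·π_3 + 0.3·π_4
Solving with the normalization constraint gives π = (0.3266, 0.2783, 0.1881, 0.2071).
So the stationary probability of Marsh is 0.2783.

0.2783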